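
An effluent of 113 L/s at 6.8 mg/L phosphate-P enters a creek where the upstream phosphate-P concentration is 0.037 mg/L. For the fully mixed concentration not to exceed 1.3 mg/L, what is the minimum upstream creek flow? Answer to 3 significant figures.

492 L/s

Set C_mix = 1.3: (Q·0.03700 + 113.0·6.800) / (Q + 113.0) = 1.3
→ Q = 113.0·(6.800 − 1.3)/(1.3 − 0.03700) = 492.1 L/s.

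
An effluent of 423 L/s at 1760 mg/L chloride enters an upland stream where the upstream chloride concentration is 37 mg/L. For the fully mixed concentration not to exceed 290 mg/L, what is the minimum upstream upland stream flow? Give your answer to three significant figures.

2460 L/s

Set C_mix = 290: (Q·37.00 + 423.0·1760) / (Q + 423.0) = 290
→ Q = 423.0·(1760 − 290)/(290 − 37.00) = 2458 L/s.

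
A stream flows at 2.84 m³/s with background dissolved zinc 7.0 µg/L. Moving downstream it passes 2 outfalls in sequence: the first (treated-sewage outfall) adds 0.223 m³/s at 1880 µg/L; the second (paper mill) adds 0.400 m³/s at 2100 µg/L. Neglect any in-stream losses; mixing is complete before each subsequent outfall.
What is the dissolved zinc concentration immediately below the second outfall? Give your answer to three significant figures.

Below outfall 1: Q → 3.063 m³/s, C = (2.840·7.000 + 0.2230·1880)/3.063 = 143.4 µg/L.
Below outfall 2: Q → 3.463 m³/s, C = (3.063·143.4 + 0.4000·2100)/3.463 = 369.4 µg/L.

369 µg/L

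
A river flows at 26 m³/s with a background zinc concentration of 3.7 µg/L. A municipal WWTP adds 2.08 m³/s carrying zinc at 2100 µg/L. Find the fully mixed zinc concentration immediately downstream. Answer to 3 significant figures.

Flow-weighted average: C = (26.00·3.700 + 2.080·2100) / 28.08 = 4464/28.08 = 159.0 µg/L.

159 µg/L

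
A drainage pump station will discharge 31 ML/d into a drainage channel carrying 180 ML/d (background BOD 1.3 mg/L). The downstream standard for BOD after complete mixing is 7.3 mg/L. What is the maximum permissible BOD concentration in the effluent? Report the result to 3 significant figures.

At the limit, (Qr·Cr + Qe·Cₑ)/(Qr + Qe) = 7.3:
Cₑ = (211.0·7.3 − 180.0·1.300) / 31.00 = 42.14 mg/L.

42.1 mg/L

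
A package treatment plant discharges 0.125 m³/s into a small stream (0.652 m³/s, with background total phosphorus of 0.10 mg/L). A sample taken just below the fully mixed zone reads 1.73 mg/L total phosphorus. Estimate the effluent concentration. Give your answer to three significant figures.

10.2 mg/L

Mass balance: 0.6520·0.1000 + 0.1250·Cₑ = 0.7770·1.730
→ Cₑ = (0.7770·1.730 − 0.6520·0.1000) / 0.1250 = 10.23 mg/L.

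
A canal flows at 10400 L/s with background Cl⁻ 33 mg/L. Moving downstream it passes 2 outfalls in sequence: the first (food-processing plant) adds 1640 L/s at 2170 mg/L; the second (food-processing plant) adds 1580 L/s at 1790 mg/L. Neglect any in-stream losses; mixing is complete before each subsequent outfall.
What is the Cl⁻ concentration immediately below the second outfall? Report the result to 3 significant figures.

After outfall 1: Q = 10400 + 1640 = 12040 L/s; C = (10400·33.00 + 1640·2170)/12040 = 324.1 mg/L.
After outfall 2: Q = 12040 + 1580 = 13620 L/s; C = (12040·324.1 + 1580·1790)/13620 = 494.1 mg/L.

494 mg/L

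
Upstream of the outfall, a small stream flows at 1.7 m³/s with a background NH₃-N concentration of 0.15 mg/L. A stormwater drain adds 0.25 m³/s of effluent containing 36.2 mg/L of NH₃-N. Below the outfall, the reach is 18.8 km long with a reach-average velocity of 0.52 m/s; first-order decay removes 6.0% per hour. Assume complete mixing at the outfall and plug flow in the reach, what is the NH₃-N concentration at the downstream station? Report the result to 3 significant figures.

Mass balance: C = (1.700·0.1500 + 0.2500·36.20) / 1.950 = 9.305/1.950 = 4.772 mg/L.
Travel time t = 18.8·1000 / 0.52 = 36150 s = 10.04 h.
6.0%/h lost → k = −ln(1 − 0.06) = 0.06188 h⁻¹.
After decay, C = 4.772 × e^(−kt) = 4.772 × 0.5372 = 2.563 mg/L.

2.56 mg/L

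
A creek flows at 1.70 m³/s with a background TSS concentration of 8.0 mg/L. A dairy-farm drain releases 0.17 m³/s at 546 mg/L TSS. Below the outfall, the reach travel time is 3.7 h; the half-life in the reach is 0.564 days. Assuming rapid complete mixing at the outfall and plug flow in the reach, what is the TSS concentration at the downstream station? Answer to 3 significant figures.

Flow-weighted average: C = (1.700·8.000 + 0.1700·546.0) / 1.870 = 106.4/1.870 = 56.91 mg/L.
Half-life 0.564 d → k = ln 2 / 0.564 = 1.229 d⁻¹.
Decay over the reach: 56.91·exp(−kt) = 56.91·0.8274 = 47.09 mg/L.

47.1 mg/L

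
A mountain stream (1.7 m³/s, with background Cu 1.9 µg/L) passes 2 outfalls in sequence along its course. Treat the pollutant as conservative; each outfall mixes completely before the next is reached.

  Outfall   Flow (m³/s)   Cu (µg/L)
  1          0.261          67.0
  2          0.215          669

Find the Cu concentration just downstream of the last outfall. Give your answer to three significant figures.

75.6 µg/L

Below outfall 1: Q → 1.961 m³/s, C = (1.700·1.900 + 0.2610·67.00)/1.961 = 10.56 µg/L.
Below outfall 2: Q → 2.176 m³/s, C = (1.961·10.56 + 0.2150·669.0)/2.176 = 75.62 µg/L.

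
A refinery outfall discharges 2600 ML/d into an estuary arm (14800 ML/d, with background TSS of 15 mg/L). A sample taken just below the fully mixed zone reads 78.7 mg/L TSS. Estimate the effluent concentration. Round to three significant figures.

Mass balance: 14800·15.00 + 2600·Cₑ = 17400·78.70
→ Cₑ = (17400·78.70 − 14800·15.00) / 2600 = 441.3 mg/L.

441 mg/L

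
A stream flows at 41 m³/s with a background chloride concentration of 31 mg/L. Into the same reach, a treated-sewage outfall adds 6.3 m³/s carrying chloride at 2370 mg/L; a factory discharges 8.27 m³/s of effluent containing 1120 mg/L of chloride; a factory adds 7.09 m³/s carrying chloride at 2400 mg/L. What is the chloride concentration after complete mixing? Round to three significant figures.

Conservation of mass: C = (41.00·31.00 + 6.300·2370 + 8.270·1120 + 7.090·2400) / 62.66 = 42480/62.66 = 678.0 mg/L.

678 mg/L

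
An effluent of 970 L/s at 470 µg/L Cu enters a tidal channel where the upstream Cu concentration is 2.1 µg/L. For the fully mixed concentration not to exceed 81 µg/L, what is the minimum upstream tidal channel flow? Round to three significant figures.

Set C_mix = 81: (Q·2.100 + 970.0·470.0) / (Q + 970.0) = 81
→ Q = 970.0·(470.0 − 81)/(81 − 2.100) = 4782 L/s.

4780 L/s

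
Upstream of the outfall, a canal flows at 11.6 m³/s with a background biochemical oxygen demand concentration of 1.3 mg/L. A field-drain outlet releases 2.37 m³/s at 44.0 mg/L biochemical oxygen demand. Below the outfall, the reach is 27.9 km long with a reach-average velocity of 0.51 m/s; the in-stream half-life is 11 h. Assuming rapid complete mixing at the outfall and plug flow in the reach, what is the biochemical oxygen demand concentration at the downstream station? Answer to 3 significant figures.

3.28 mg/L

After mixing, C = (11.60·1.300 + 2.370·44.00) / 13.97 = 119.4/13.97 = 8.544 mg/L.
Travel time t = 27.9·1000 / 0.51 = 54710 s = 15.20 h.
Half-life 11 h → k = ln 2 / 11 = 0.06301 h⁻¹ = 1.512 d⁻¹.
Applying C = C₀e^(−kt): 8.544 × 0.3838 = 3.279 mg/L.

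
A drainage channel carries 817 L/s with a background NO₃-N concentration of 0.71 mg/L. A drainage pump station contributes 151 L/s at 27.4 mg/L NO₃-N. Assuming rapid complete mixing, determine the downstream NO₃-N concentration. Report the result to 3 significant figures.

Mass balance: C = (817.0·0.7100 + 151.0·27.40) / 968.0 = 4717/968.0 = 4.873 mg/L.

4.87 mg/L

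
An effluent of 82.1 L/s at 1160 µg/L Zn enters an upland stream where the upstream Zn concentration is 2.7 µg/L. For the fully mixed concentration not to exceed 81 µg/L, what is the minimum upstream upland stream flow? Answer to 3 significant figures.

1130 L/s

Set C_mix = 81: (Q·2.700 + 82.10·1160) / (Q + 82.10) = 81
→ Q = 82.10·(1160 − 81)/(81 − 2.700) = 1131 L/s.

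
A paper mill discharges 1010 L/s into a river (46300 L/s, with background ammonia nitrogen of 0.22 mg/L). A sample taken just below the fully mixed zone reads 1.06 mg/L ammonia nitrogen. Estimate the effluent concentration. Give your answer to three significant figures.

39.6 mg/L

Mass balance: 46300·0.2200 + 1010·Cₑ = 47310·1.060
→ Cₑ = (47310·1.060 − 46300·0.2200) / 1010 = 39.57 mg/L.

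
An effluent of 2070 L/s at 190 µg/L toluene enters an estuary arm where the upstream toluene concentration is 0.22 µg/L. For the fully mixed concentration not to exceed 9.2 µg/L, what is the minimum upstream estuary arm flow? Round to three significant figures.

41700 L/s

Set C_mix = 9.2: (Q·0.2200 + 2070·190.0) / (Q + 2070) = 9.2
→ Q = 2070·(190.0 − 9.2)/(9.2 − 0.2200) = 41680 L/s.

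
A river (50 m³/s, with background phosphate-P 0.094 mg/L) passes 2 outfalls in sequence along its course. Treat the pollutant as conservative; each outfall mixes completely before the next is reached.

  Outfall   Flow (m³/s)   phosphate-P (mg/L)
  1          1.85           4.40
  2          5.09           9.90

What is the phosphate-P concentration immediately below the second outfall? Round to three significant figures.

Below outfall 1: Q → 51.85 m³/s, C = (50.00·0.09400 + 1.850·4.400)/51.85 = 0.2476 mg/L.
Below outfall 2: Q → 56.94 m³/s, C = (51.85·0.2476 + 5.090·9.900)/56.94 = 1.110 mg/L.

1.11 mg/L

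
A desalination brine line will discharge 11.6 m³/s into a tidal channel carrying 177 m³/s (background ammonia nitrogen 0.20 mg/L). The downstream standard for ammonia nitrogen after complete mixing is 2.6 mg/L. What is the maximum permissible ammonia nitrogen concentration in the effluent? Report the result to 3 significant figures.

At the limit, (Qr·Cr + Qe·Cₑ)/(Qr + Qe) = 2.6:
Cₑ = (188.6·2.6 − 177.0·0.2000) / 11.60 = 39.22 mg/L.

39.2 mg/L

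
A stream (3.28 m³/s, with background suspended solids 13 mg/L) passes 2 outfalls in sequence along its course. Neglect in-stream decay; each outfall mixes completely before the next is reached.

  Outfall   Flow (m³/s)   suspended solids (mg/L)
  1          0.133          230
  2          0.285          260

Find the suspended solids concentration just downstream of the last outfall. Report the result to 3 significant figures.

After outfall 1: Q = 3.280 + 0.1330 = 3.413 m³/s; C = (3.280·13.00 + 0.1330·230.0)/3.413 = 21.46 mg/L.
After outfall 2: Q = 3.413 + 0.2850 = 3.698 m³/s; C = (3.413·21.46 + 0.2850·260.0)/3.698 = 39.84 mg/L.

39.8 mg/L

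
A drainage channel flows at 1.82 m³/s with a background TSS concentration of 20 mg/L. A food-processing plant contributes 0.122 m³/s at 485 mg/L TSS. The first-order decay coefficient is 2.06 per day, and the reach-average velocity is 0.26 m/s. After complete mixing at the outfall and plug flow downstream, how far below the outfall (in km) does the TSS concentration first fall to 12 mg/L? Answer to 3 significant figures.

Flow-weighted average: C = (1.820·20.00 + 0.1220·485.0) / 1.942 = 95.57/1.942 = 49.21 mg/L.
Set 49.21·exp(−k·t) = 12 → t = ln(49.21/12)/k = 59190 s = 16.44 h.
Distance = v·t = 0.26·59190 = 15390 m = 15.39 km.

15.4 km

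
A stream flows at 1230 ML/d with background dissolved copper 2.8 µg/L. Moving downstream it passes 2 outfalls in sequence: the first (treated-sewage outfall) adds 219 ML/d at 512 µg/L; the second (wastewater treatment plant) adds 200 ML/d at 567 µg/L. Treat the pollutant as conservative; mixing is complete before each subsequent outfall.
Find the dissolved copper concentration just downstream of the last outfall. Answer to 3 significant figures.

139 µg/L

Outfall 1: combined Q = 1449 ML/d; C = (1230·2.800 + 219.0·512.0)/1449 = 79.76 µg/L.
Outfall 2: combined Q = 1649 ML/d; C = (1449·79.76 + 200.0·567.0)/1649 = 138.9 µg/L.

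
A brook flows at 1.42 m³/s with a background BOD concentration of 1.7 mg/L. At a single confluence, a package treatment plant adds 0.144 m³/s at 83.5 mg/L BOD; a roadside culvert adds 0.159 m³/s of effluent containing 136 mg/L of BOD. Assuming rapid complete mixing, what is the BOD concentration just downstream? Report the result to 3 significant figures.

20.9 mg/L

Conservation of mass: C = (1.420·1.700 + 0.1440·83.50 + 0.1590·136.0) / 1.723 = 36.06/1.723 = 20.93 mg/L.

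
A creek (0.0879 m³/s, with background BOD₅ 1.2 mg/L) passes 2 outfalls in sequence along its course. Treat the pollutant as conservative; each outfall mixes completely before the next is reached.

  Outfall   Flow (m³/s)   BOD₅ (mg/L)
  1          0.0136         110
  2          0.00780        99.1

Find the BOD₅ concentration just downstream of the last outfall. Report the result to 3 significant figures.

21.7 mg/L

After outfall 1: Q = 0.08790 + 0.01360 = 0.1015 m³/s; C = (0.08790·1.200 + 0.01360·110.0)/0.1015 = 15.78 mg/L.
After outfall 2: Q = 0.1015 + 0.007800 = 0.1093 m³/s; C = (0.1015·15.78 + 0.007800·99.10)/0.1093 = 21.72 mg/L.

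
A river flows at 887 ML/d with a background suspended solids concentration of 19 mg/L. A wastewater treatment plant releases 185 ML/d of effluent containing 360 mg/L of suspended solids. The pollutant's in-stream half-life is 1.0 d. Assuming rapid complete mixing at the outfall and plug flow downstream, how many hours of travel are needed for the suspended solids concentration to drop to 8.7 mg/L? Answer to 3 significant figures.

After mixing, C = (887.0·19.00 + 185.0·360.0) / 1072 = 83450/1072 = 77.85 mg/L.
Half-life 1.0 d → k = ln 2 / 1.0 = 0.6931 d⁻¹.
77.85·exp(−k·t) = 8.7 → t = ln(77.85/8.7)/k = 273200 s = 75.88 h.

75.9 h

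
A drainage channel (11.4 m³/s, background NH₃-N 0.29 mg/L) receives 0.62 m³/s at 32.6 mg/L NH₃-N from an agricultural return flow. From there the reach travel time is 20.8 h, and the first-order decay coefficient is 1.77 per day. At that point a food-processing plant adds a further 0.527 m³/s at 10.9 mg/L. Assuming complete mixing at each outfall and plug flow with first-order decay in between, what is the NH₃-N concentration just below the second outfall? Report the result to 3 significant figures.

Mixed concentration C = ΣQC/ΣQ = (11.40·0.2900 + 0.6200·32.60) / 12.02 = 23.52/12.02 = 1.957 mg/L; combined flow 12.02 m³/s.
After decay, C = 1.957 × e^(−kt) = 1.957 × 0.2157 = 0.4220 mg/L.
Second outfall: C = (12.02·0.4220 + 0.5270·10.90)/12.55 = 0.8621 mg/L.

0.862 mg/L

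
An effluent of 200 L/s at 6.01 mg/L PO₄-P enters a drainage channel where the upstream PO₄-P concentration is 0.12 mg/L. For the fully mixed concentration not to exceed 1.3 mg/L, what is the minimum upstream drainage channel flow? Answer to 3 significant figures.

Set C_mix = 1.3: (Q·0.1200 + 200.0·6.010) / (Q + 200.0) = 1.3
→ Q = 200.0·(6.010 − 1.3)/(1.3 − 0.1200) = 798.3 L/s.

798 L/s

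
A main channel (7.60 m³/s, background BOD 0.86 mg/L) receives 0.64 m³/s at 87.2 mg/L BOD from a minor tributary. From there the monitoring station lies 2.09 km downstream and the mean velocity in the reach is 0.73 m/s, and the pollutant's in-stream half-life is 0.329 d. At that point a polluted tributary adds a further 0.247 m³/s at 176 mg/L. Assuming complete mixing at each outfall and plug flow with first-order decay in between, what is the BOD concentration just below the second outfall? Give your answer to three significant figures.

After mixing, C = (7.600·0.8600 + 0.6400·87.20) / 8.240 = 62.34/8.240 = 7.566 mg/L; combined flow 8.240 m³/s.
Travel time t = 2.09·1000 / 0.73 = 2863 s = 0.7953 h.
Half-life 0.329 d → k = ln 2 / 0.329 = 2.107 d⁻¹.
Applying C = C₀e^(−kt): 7.566 × 0.9326 = 7.056 mg/L.
Second outfall: C = (8.240·7.056 + 0.2470·176.0)/8.487 = 11.97 mg/L.

12.0 mg/L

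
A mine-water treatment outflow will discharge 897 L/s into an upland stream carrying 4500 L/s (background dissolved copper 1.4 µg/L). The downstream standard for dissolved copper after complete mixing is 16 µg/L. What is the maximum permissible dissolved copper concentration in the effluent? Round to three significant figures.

89.2 µg/L

At the limit, (Qr·Cr + Qe·Cₑ)/(Qr + Qe) = 16:
Cₑ = (5397·16 − 4500·1.400) / 897.0 = 89.24 µg/L.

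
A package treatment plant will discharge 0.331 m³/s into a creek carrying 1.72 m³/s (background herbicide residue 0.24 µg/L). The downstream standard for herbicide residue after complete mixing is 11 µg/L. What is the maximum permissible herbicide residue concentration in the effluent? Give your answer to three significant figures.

66.9 µg/L

At the limit, (Qr·Cr + Qe·Cₑ)/(Qr + Qe) = 11:
Cₑ = (2.051·11 − 1.720·0.2400) / 0.3310 = 66.91 µg/L.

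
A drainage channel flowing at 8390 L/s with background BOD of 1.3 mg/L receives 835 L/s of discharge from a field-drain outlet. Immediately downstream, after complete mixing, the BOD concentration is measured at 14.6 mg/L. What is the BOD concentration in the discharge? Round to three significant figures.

148 mg/L

Mass balance: 8390·1.300 + 835.0·Cₑ = 9225·14.60
→ Cₑ = (9225·14.60 − 8390·1.300) / 835.0 = 148.2 mg/L.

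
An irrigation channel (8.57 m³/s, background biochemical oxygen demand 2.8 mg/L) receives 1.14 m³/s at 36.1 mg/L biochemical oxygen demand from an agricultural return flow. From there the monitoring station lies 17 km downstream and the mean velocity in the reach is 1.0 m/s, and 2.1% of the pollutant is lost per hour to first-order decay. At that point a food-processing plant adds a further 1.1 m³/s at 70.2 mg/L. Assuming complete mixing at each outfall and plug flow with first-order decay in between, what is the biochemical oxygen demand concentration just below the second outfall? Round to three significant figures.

12.6 mg/L

After mixing, C = (8.570·2.800 + 1.140·36.10) / 9.710 = 65.15/9.710 = 6.710 mg/L; combined flow 9.710 m³/s.
Travel time t = 17·1000 / 1.0 = 17000 s = 4.722 h.
2.1%/h lost → k = −ln(1 − 0.021) = 0.02122 h⁻¹.
First-order decay: C = 6.710·exp(−k·t) = 6.710·0.9046 = 6.070 mg/L.
At the second outfall, C = (9.710·6.070 + 1.100·70.20) / (9.710 + 1.100) = 12.60 mg/L.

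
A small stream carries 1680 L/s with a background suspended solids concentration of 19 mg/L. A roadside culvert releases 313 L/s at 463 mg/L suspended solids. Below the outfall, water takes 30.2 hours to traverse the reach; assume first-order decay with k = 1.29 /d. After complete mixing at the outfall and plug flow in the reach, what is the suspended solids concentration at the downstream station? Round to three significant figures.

17.5 mg/L

Conservation of mass: C = (1680·19.00 + 313.0·463.0) / 1993 = 176800/1993 = 88.73 mg/L.
Applying C = C₀e^(−kt): 88.73 × 0.1973 = 17.50 mg/L.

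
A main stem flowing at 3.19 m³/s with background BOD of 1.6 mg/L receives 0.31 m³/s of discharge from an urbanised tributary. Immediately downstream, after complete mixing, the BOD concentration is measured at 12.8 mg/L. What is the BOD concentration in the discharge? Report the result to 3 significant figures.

128 mg/L

Mass balance: 3.190·1.600 + 0.3100·Cₑ = 3.500·12.80
→ Cₑ = (3.500·12.80 − 3.190·1.600) / 0.3100 = 128.1 mg/L.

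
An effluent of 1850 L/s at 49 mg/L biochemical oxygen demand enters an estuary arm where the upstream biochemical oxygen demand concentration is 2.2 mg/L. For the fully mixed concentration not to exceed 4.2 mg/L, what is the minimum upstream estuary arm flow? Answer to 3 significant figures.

Set C_mix = 4.2: (Q·2.200 + 1850·49.00) / (Q + 1850) = 4.2
→ Q = 1850·(49.00 − 4.2)/(4.2 − 2.200) = 41440 L/s.

41400 L/s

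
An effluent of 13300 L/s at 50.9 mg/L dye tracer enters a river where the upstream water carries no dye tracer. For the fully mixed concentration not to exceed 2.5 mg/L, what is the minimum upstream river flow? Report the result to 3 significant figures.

Set C_mix = 2.5: (Q·0 + 13300·50.90) / (Q + 13300) = 2.5
→ Q = 13300·(50.90 − 2.5)/(2.5 − 0) = 257500 L/s.

257000 L/s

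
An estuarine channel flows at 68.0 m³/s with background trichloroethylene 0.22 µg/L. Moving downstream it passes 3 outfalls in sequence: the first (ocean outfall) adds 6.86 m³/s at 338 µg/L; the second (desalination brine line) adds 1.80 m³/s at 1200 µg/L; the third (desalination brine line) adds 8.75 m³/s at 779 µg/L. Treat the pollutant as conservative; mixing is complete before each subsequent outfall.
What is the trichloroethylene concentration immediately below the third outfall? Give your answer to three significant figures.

Below outfall 1: Q → 74.86 m³/s, C = (68.00·0.2200 + 6.860·338.0)/74.86 = 31.17 µg/L.
Below outfall 2: Q → 76.66 m³/s, C = (74.86·31.17 + 1.800·1200)/76.66 = 58.62 µg/L.
Below outfall 3: Q → 85.41 m³/s, C = (76.66·58.62 + 8.750·779.0)/85.41 = 132.4 µg/L.

132 µg/L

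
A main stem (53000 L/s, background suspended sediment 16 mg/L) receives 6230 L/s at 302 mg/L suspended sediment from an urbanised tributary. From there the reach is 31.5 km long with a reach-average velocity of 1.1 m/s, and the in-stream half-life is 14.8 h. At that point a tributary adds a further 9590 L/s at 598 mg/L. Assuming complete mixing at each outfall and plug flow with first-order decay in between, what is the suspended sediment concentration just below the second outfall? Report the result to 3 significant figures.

111 mg/L

Mixed concentration C = ΣQC/ΣQ = (53000·16.00 + 6230·302.0) / 59230 = 2729000/59230 = 46.08 mg/L; combined flow 59230 L/s.
Travel time t = 31.5·1000 / 1.1 = 28640 s = 7.955 h.
Half-life 14.8 h → k = ln 2 / 14.8 = 0.04683 h⁻¹ = 1.124 d⁻¹.
After decay, C = 46.08 × e^(−kt) = 46.08 × 0.6890 = 31.75 mg/L.
At the second outfall, C = (59230·31.75 + 9590·598.0) / (59230 + 9590) = 110.7 mg/L.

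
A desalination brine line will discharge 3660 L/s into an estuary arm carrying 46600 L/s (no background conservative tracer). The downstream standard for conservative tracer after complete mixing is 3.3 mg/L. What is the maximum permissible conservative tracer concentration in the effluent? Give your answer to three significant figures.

45.3 mg/L

At the limit, (Qr·Cr + Qe·Cₑ)/(Qr + Qe) = 3.3:
Cₑ = (50260·3.3 − 46600·0) / 3660 = 45.32 mg/L.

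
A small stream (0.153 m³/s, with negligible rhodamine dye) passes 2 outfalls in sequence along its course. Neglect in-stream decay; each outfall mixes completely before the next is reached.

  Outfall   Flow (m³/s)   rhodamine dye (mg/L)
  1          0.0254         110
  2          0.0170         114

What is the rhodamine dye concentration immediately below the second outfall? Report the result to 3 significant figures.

24.2 mg/L

Below outfall 1: Q → 0.1784 m³/s, C = (0.1530·0 + 0.02540·110.0)/0.1784 = 15.66 mg/L.
Below outfall 2: Q → 0.1954 m³/s, C = (0.1784·15.66 + 0.01700·114.0)/0.1954 = 24.22 mg/L.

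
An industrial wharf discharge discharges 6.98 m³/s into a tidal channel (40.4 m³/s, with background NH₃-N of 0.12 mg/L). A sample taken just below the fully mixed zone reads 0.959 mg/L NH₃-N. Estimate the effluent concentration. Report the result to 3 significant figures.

5.82 mg/L

Mass balance: 40.40·0.1200 + 6.980·Cₑ = 47.38·0.9590
→ Cₑ = (47.38·0.9590 − 40.40·0.1200) / 6.980 = 5.815 mg/L.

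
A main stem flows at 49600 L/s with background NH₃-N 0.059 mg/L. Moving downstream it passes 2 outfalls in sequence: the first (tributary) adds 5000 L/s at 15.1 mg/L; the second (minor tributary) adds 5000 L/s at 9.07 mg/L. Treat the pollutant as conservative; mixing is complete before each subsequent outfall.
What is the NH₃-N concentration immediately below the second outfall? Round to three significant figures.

2.08 mg/L

Outfall 1: combined Q = 54600 L/s; C = (49600·0.05900 + 5000·15.10)/54600 = 1.436 mg/L.
Outfall 2: combined Q = 59600 L/s; C = (54600·1.436 + 5000·9.070)/59600 = 2.077 mg/L.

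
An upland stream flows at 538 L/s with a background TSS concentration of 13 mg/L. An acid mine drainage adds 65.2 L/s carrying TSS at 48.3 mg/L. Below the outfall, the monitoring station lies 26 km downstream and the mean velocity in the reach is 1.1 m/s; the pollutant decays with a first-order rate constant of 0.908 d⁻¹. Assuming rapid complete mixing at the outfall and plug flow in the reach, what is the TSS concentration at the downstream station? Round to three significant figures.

Conservation of mass: C = (538.0·13.00 + 65.20·48.30) / 603.2 = 10140/603.2 = 16.82 mg/L.
Travel time t = 26·1000 / 1.1 = 23640 s = 6.566 h.
Applying C = C₀e^(−kt): 16.82 × 0.7800 = 13.12 mg/L.

13.1 mg/L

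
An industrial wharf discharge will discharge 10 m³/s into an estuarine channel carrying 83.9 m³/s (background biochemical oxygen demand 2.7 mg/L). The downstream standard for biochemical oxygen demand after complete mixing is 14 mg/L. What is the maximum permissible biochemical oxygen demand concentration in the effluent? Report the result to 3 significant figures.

109 mg/L

At the limit, (Qr·Cr + Qe·Cₑ)/(Qr + Qe) = 14:
Cₑ = (93.90·14 − 83.90·2.700) / 10.00 = 108.8 mg/L.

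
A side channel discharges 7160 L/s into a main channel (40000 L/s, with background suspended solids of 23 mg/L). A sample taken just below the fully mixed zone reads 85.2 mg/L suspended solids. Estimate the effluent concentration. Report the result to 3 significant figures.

433 mg/L

Mass balance: 40000·23.00 + 7160·Cₑ = 47160·85.20
→ Cₑ = (47160·85.20 − 40000·23.00) / 7160 = 432.7 mg/L.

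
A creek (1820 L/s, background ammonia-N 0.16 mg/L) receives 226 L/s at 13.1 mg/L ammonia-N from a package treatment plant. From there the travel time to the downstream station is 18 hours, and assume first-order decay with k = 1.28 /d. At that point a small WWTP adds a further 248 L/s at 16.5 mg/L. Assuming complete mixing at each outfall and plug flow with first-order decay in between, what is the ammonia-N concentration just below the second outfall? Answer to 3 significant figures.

2.33 mg/L

Flow-weighted average: C = (1820·0.1600 + 226.0·13.10) / 2046 = 3252/2046 = 1.589 mg/L; combined flow 2046 L/s.
Decay over the reach: 1.589·exp(−kt) = 1.589·0.3829 = 0.6085 mg/L.
Second outfall: C = (2046·0.6085 + 248.0·16.50)/2294 = 2.327 mg/L.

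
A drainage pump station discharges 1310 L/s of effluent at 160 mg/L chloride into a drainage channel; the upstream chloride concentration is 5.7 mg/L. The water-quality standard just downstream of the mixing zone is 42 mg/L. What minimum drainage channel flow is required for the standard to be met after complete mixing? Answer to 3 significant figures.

Set C_mix = 42: (Q·5.700 + 1310·160.0) / (Q + 1310) = 42
→ Q = 1310·(160.0 − 42)/(42 − 5.700) = 4258 L/s.

4260 L/s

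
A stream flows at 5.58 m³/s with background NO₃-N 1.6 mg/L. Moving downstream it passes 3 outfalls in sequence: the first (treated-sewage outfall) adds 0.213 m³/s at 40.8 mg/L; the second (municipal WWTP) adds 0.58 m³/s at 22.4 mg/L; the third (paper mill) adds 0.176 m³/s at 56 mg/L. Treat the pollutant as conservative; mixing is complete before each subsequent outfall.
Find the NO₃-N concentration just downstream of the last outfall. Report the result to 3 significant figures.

6.18 mg/L

Outfall 1: combined Q = 5.793 m³/s; C = (5.580·1.600 + 0.2130·40.80)/5.793 = 3.041 mg/L.
Outfall 2: combined Q = 6.373 m³/s; C = (5.793·3.041 + 0.5800·22.40)/6.373 = 4.803 mg/L.
Outfall 3: combined Q = 6.549 m³/s; C = (6.373·4.803 + 0.1760·56.00)/6.549 = 6.179 mg/L.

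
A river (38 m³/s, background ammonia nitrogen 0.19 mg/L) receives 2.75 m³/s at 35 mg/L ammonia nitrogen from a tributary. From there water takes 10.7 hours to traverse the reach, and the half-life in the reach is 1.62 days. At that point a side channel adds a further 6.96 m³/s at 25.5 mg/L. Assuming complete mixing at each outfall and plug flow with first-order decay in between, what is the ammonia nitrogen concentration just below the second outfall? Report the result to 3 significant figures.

5.51 mg/L

After mixing, C = (38.00·0.1900 + 2.750·35.00) / 40.75 = 103.5/40.75 = 2.539 mg/L; combined flow 40.75 m³/s.
Half-life 1.62 d → k = ln 2 / 1.62 = 0.4279 d⁻¹.
Applying C = C₀e^(−kt): 2.539 × 0.8263 = 2.098 mg/L.
At the second outfall, C = (40.75·2.098 + 6.960·25.50) / (40.75 + 6.960) = 5.512 mg/L.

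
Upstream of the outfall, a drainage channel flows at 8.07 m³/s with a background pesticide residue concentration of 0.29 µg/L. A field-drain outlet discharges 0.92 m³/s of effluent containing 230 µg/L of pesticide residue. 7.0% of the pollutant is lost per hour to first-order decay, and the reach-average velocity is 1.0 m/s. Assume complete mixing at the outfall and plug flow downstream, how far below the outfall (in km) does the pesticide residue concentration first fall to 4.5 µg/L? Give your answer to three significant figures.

Mixed concentration C = ΣQC/ΣQ = (8.070·0.2900 + 0.9200·230.0) / 8.990 = 213.9/8.990 = 23.80 µg/L.
7.0%/h lost → k = −ln(1 − 0.07) = 0.07257 h⁻¹.
Set 23.80·exp(−k·t) = 4.5 → t = ln(23.80/4.5)/k = 82620 s = 22.95 h.
Distance = v·t = 1.0·82620 = 82620 m = 82.62 km.

82.6 km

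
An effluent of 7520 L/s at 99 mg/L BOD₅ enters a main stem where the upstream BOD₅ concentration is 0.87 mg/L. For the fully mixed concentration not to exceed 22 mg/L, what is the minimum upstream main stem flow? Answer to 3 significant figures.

Set C_mix = 22: (Q·0.8700 + 7520·99.00) / (Q + 7520) = 22
→ Q = 7520·(99.00 − 22)/(22 − 0.8700) = 27400 L/s.

27400 L/s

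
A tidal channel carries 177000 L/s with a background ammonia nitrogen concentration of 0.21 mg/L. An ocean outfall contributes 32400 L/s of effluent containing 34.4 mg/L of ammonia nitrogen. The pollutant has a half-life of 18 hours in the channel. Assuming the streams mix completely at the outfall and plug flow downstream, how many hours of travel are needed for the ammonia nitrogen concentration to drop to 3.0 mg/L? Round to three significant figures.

15.7 h

Mass balance: C = (177000·0.2100 + 32400·34.40) / 209400 = 1152000/209400 = 5.500 mg/L.
Half-life 18 h → k = ln 2 / 18 = 0.03851 h⁻¹ = 0.9242 d⁻¹.
5.500·exp(−k·t) = 3.0 → t = ln(5.500/3.0)/k = 56670 s = 15.74 h.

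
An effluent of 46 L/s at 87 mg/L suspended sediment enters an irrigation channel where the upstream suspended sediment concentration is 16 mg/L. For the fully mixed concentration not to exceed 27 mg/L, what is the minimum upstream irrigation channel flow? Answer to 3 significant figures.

Set C_mix = 27: (Q·16.00 + 46.00·87.00) / (Q + 46.00) = 27
→ Q = 46.00·(87.00 − 27)/(27 − 16.00) = 250.9 L/s.

251 L/s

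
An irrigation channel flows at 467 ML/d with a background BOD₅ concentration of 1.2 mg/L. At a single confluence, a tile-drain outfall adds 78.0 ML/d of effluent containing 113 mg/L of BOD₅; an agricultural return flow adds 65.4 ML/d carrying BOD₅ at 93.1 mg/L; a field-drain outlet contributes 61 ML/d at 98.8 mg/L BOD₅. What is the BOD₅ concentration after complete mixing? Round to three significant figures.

32.0 mg/L

Mixed concentration C = ΣQC/ΣQ = (467.0·1.200 + 78.00·113.0 + 65.40·93.10 + 61.00·98.80) / 671.4 = 21490/671.4 = 32.01 mg/L.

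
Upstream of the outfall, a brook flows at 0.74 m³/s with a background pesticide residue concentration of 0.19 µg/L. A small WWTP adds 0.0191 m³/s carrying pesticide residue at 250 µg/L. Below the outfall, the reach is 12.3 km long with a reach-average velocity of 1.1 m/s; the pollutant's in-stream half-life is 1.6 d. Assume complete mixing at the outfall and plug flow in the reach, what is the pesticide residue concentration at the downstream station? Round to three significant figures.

After mixing, C = (0.7400·0.1900 + 0.01910·250.0) / 0.7591 = 4.916/0.7591 = 6.476 µg/L.
Travel time t = 12.3·1000 / 1.1 = 11180 s = 3.106 h.
Half-life 1.6 d → k = ln 2 / 1.6 = 0.4332 d⁻¹.
After decay, C = 6.476 × e^(−kt) = 6.476 × 0.9455 = 6.122 µg/L.

6.12 µg/L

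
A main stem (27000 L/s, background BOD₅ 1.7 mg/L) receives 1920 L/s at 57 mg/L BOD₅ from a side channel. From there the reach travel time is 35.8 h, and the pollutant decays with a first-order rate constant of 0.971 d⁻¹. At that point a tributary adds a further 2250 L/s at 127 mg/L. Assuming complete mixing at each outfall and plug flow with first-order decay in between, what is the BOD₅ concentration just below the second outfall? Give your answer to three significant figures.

Flow-weighted average: C = (27000·1.700 + 1920·57.00) / 28920 = 155300/28920 = 5.371 mg/L; combined flow 28920 L/s.
Applying C = C₀e^(−kt): 5.371 × 0.2349 = 1.262 mg/L.
At the second outfall, C = (28920·1.262 + 2250·127.0) / (28920 + 2250) = 10.34 mg/L.

10.3 mg/L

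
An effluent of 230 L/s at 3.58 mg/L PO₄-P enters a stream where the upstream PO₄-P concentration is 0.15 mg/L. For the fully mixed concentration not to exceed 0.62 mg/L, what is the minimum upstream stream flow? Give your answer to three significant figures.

Set C_mix = 0.62: (Q·0.1500 + 230.0·3.580) / (Q + 230.0) = 0.62
→ Q = 230.0·(3.580 − 0.62)/(0.62 − 0.1500) = 1449 L/s.

1450 L/s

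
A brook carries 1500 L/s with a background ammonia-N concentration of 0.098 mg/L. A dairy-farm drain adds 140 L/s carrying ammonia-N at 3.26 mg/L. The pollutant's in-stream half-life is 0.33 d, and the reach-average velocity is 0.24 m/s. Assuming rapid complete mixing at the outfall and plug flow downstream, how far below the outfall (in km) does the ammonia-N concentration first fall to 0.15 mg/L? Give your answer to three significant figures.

8.86 km

After mixing, C = (1500·0.09800 + 140.0·3.260) / 1640 = 603.4/1640 = 0.3679 mg/L.
Half-life 0.33 d → k = ln 2 / 0.33 = 2.100 d⁻¹.
Set 0.3679·exp(−k·t) = 0.15 → t = ln(0.3679/0.15)/k = 36910 s = 10.25 h.
Distance = v·t = 0.24·36910 = 8858 m = 8.858 km.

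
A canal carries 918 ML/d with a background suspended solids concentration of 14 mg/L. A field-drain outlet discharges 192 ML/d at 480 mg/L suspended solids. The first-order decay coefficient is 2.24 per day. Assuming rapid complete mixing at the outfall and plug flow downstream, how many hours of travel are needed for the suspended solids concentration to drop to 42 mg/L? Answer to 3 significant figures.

8.70 h

After mixing, C = (918.0·14.00 + 192.0·480.0) / 1110 = 105000/1110 = 94.61 mg/L.
94.61·exp(−k·t) = 42 → t = ln(94.61/42)/k = 31320 s = 8.700 h.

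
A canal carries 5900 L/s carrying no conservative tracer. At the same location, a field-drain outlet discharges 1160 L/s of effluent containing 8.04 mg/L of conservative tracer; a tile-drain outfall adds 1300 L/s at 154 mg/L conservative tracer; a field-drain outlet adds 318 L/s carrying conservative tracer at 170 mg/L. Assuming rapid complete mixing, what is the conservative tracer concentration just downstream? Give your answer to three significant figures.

30.4 mg/L

Conservation of mass: C = (5900·0 + 1160·8.040 + 1300·154.0 + 318.0·170.0) / 8678 = 263600/8678 = 30.37 mg/L.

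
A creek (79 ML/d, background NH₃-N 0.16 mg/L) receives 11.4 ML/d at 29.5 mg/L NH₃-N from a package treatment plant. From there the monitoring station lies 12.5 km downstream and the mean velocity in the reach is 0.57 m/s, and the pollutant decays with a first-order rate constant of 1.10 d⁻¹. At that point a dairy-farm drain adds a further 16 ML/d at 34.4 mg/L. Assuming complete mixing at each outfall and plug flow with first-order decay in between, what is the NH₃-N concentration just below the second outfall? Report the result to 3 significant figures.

After mixing, C = (79.00·0.1600 + 11.40·29.50) / 90.40 = 348.9/90.40 = 3.860 mg/L; combined flow 90.40 ML/d.
Travel time t = 12.5·1000 / 0.57 = 21930 s = 6.092 h.
After decay, C = 3.860 × e^(−kt) = 3.860 × 0.7564 = 2.920 mg/L.
At the second outfall, C = (90.40·2.920 + 16.00·34.40) / (90.40 + 16.00) = 7.654 mg/L.

7.65 mg/L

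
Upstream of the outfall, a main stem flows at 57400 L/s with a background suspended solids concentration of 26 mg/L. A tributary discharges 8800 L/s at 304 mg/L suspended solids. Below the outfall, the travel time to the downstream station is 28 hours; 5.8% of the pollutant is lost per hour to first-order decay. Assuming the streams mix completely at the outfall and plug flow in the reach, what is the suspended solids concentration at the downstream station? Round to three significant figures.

Conservation of mass: C = (57400·26.00 + 8800·304.0) / 66200 = 4168000/66200 = 62.95 mg/L.
5.8%/h lost → k = −ln(1 − 0.058) = 0.05975 h⁻¹.
Decay over the reach: 62.95·exp(−kt) = 62.95·0.1877 = 11.82 mg/L.

11.8 mg/L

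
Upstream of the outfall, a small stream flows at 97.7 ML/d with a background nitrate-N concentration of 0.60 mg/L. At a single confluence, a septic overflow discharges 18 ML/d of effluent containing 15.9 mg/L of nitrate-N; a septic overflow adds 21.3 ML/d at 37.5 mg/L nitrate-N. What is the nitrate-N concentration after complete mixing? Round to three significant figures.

8.35 mg/L

After mixing, C = (97.70·0.6000 + 18.00·15.90 + 21.30·37.50) / 137.0 = 1144/137.0 = 8.347 mg/L.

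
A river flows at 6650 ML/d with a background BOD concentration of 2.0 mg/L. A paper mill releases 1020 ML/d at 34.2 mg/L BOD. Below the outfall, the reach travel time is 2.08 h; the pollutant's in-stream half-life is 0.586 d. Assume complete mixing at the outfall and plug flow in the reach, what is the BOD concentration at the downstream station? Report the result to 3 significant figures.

5.67 mg/L

After mixing, C = (6650·2.000 + 1020·34.20) / 7670 = 48180/7670 = 6.282 mg/L.
Half-life 0.586 d → k = ln 2 / 0.586 = 1.183 d⁻¹.
After decay, C = 6.282 × e^(−kt) = 6.282 × 0.9026 = 5.670 mg/L.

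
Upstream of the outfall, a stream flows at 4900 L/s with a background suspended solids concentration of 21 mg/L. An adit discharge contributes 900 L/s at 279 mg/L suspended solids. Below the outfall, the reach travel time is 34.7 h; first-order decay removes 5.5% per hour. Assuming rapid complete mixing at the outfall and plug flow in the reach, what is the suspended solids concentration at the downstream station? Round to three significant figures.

8.57 mg/L

Mass balance: C = (4900·21.00 + 900.0·279.0) / 5800 = 354000/5800 = 61.03 mg/L.
5.5%/h lost → k = −ln(1 − 0.055) = 0.05657 h⁻¹.
Applying C = C₀e^(−kt): 61.03 × 0.1404 = 8.572 mg/L.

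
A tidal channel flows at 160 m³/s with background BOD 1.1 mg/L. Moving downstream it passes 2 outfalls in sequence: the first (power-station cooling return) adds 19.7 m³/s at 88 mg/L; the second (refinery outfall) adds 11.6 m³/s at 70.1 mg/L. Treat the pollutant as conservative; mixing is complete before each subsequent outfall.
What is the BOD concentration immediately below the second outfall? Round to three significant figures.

14.2 mg/L

After outfall 1: Q = 160.0 + 19.70 = 179.7 m³/s; C = (160.0·1.100 + 19.70·88.00)/179.7 = 10.63 mg/L.
After outfall 2: Q = 179.7 + 11.60 = 191.3 m³/s; C = (179.7·10.63 + 11.60·70.10)/191.3 = 14.23 mg/L.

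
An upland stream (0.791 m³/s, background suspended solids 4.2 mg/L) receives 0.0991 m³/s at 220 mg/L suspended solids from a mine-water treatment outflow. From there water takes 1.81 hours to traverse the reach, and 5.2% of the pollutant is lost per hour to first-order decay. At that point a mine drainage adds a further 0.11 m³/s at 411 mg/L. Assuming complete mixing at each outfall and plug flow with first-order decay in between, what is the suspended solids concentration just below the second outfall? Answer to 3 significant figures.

68.0 mg/L

After mixing, C = (0.7910·4.200 + 0.09910·220.0) / 0.8901 = 25.12/0.8901 = 28.23 mg/L; combined flow 0.8901 m³/s.
5.2%/h lost → k = −ln(1 − 0.052) = 0.05340 h⁻¹.
First-order decay: C = 28.23·exp(−k·t) = 28.23·0.9079 = 25.63 mg/L.
Second outfall: C = (0.8901·25.63 + 0.1100·411.0)/1.000 = 68.01 mg/L.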